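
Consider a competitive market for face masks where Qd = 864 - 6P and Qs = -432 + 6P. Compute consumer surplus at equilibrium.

Consumer surplus = 3888

Equilibrium: 864 - 6P = -432 + 6P gives P* = 108, Q* = 216.
Demand choke price (Qd = 0): P = 144.
CS = ½(144 − 108)(216) = 3888.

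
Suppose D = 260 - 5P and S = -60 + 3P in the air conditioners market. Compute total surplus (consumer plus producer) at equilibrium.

Equilibrium: 260 - 5P = -60 + 3P gives P* = 40, Q* = 60.
Demand choke price: P = 52; supply starts at P = 20.
CS = ½(52 − 40)(60) = 360; PS = ½(40 − 20)(60) = 600.

Total surplus = 960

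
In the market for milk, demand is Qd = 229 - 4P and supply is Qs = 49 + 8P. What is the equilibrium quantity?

Q* = 169

Set Qd = Qs: 229 - 4P = 49 + 8P.
180 = 12P, so P* = 15.
Q* = 229 − 4(15) = 169.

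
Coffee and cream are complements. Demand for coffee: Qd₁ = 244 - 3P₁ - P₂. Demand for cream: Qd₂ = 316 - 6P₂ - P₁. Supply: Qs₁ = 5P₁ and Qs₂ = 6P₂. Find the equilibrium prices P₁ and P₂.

P₁ = 2612/95, P₂ = 2284/95

Market 1: 244 - 3P₁ - P₂ = 5P₁ → 8P₁ + P₂ = 244.
Market 2: 12P₂ + P₁ = 316.
Eliminating P₂: 12×(1) − 1×(2) gives 95P₁ = 2612, so P₁ = 2612/95.
Back-substitute into (2): P₂ = (316 − 1×2612/95) / 12 = 2284/95.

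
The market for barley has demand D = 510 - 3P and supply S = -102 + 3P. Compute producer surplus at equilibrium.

Equilibrium: 510 - 3P = -102 + 3P gives P* = 102, Q* = 204.
Supply starts at P = 34 (where S = 0).
PS = ½(102 − 34)(204) = 6936.

Producer surplus = 6936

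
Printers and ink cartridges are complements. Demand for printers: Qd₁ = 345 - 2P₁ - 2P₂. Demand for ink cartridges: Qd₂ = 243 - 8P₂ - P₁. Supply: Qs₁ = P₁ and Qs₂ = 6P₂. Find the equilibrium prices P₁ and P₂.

Market 1: 345 - 2P₁ - 2P₂ = P₁ → 3P₁ + 2P₂ = 345.
Market 2: 14P₂ + P₁ = 243.
Eliminating P₂: 14×(1) − 2×(2) gives 40P₁ = 4344, so P₁ = 108.6.
Back-substitute into (2): P₂ = (243 − 1×108.6) / 14 = 9.6.

P₁ = 108.6, P₂ = 9.6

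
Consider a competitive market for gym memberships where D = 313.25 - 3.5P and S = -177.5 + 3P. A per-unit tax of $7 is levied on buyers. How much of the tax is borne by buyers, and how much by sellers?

Pre-tax equilibrium: P* = 75.5, Q* = 49.
Tax on buyers shifts demand to D = 313.25 − 3.5(P + 7) = 288.75 - 3.5P.
288.75 - 3.5P = -177.5 + 3P gives seller price Ps = 1865/26; buyers pay Pb = 1865/26 + 7 = 2047/26.
New quantity: Q = 313.25 − 3.5(2047/26) = 490/13.
Buyer burden = 2047/26 − 75.5 = 42/13; seller burden = 75.5 − 1865/26 = 49/13.

Buyers bear 42/13, sellers bear 49/13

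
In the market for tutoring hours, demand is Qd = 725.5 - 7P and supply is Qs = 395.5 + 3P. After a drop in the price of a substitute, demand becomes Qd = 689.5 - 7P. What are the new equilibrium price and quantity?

P' = 29.4, Q' = 483.7

Original equilibrium: P* = 33, Q* = 494.5.
New equilibrium: 689.5 - 7P = 395.5 + 3P, so 294 = 10P and P' = 29.4; Q' = 689.5 − 7(29.4) = 483.7.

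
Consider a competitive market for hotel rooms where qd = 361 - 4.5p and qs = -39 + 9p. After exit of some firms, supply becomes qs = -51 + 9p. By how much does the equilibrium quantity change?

Original equilibrium: p* = 800/27, q* = 683/3.
New equilibrium: 361 - 4.5p = -51 + 9p, so 412 = 13.5p and p' = 824/27; q' = 361 − 4.5(824/27) = 671/3.
Change in quantity: 671/3 − 683/3 = -4.

Δq = -4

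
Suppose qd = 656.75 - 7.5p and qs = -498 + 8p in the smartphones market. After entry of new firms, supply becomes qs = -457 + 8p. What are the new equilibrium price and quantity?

p' = 4455/62, q' = 3653/31

Original equilibrium: p* = 74.5, q* = 98.
New equilibrium: 656.75 - 7.5p = -457 + 8p, so 1113.75 = 15.5p and p' = 4455/62; q' = 656.75 − 7.5(4455/62) = 3653/31.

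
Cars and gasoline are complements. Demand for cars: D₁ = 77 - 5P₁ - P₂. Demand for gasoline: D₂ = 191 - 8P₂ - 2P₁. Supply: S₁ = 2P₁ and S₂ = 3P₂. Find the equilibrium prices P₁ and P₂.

Market 1: 77 - 5P₁ - P₂ = 2P₁ → 7P₁ + P₂ = 77.
Market 2: 11P₂ + 2P₁ = 191.
Eliminating P₂: 11×(1) − 1×(2) gives 75P₁ = 656, so P₁ = 656/75.
Back-substitute into (2): P₂ = (191 − 2×656/75) / 11 = 1183/75.

P₁ = 656/75, P₂ = 1183/75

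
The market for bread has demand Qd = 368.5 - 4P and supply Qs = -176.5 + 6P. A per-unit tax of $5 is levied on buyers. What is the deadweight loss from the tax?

Pre-tax equilibrium: P* = 54.5, Q* = 150.5.
Tax on buyers shifts demand to Qd = 368.5 − 4(P + 5) = 348.5 - 4P.
348.5 - 4P = -176.5 + 6P gives seller price Ps = 52.5; buyers pay Pb = 52.5 + 5 = 57.5.
New quantity: Q = 368.5 − 4(57.5) = 138.5.
DWL = ½ × 5 × (150.5 − 138.5) = 30.

Deadweight loss = 30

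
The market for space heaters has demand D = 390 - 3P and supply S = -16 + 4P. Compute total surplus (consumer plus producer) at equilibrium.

Equilibrium: 390 - 3P = -16 + 4P gives P* = 58, Q* = 216.
Demand choke price: P = 130; supply starts at P = 4.
CS = ½(130 − 58)(216) = 7776; PS = ½(58 − 4)(216) = 5832.

Total surplus = 13608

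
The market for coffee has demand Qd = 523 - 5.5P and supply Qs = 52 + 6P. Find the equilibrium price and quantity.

Set Qd = Qs: 523 - 5.5P = 52 + 6P.
471 = 11.5P, so P* = 942/23.
Q* = 523 − 5.5(942/23) = 6848/23.

P* = 942/23, Q* = 6848/23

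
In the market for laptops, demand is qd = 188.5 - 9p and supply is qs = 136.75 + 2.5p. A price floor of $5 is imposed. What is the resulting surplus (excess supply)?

Surplus = 5.75

Equilibrium price would be p* = 4.5, so the floor at 5 binds.
At p = 5: qd = 143.5, qs = 149.25.
Surplus = 149.25 − 143.5 = 5.75.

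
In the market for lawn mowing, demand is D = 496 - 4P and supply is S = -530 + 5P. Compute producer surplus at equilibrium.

Equilibrium: 496 - 4P = -530 + 5P gives P* = 114, Q* = 40.
Supply starts at P = 106 (where S = 0).
PS = ½(114 − 106)(40) = 160.

Producer surplus = 160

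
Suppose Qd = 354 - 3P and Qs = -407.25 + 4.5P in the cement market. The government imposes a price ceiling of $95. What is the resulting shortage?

Equilibrium price would be P* = 101.5, so the ceiling at 95 binds.
At P = 95: Qd = 354 − 3(95) = 69, Qs = -407.25 + 4.5(95) = 20.25.
Shortage = 69 − 20.25 = 48.75.

Shortage = 48.75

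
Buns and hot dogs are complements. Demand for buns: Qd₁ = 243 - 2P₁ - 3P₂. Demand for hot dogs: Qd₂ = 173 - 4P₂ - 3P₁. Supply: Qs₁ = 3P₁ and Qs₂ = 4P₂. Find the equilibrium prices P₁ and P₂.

P₁ = 1425/31, P₂ = 136/31

Market 1: 243 - 2P₁ - 3P₂ = 3P₁ → 5P₁ + 3P₂ = 243.
Market 2: 8P₂ + 3P₁ = 173.
Eliminating P₂: 8×(1) − 3×(2) gives 31P₁ = 1425, so P₁ = 1425/31.
Back-substitute into (2): P₂ = (173 − 3×1425/31) / 8 = 136/31.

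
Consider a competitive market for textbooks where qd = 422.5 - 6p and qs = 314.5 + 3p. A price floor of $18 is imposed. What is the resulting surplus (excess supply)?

Equilibrium price would be p* = 12, so the floor at 18 binds.
At p = 18: qd = 314.5, qs = 368.5.
Surplus = 368.5 − 314.5 = 54.

Surplus = 54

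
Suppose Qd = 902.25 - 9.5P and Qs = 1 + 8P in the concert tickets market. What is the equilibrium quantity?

Q* = 413

Set Qd = Qs: 902.25 - 9.5P = 1 + 8P.
901.25 = 17.5P, so P* = 51.5.
Q* = 902.25 − 9.5(51.5) = 413.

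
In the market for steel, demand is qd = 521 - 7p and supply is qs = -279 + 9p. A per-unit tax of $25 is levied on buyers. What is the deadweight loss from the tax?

Deadweight loss = 1230.46875

Pre-tax equilibrium: p* = 50, q* = 171.
Tax on buyers shifts demand to qd = 521 − 7(p + 25) = 346 - 7p.
346 - 7p = -279 + 9p gives seller price ps = 39.0625; buyers pay pb = 39.0625 + 25 = 64.0625.
New quantity: q = 521 − 7(64.0625) = 72.5625.
DWL = ½ × 25 × (171 − 72.5625) = 1230.46875.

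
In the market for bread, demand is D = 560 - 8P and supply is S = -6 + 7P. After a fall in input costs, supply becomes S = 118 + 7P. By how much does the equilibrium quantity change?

Original equilibrium: P* = 566/15, Q* = 3872/15.
New equilibrium: 560 - 8P = 118 + 7P, so 442 = 15P and P' = 442/15; Q' = 560 − 8(442/15) = 4864/15.
Change in quantity: 4864/15 − 3872/15 = 992/15.

ΔQ = 992/15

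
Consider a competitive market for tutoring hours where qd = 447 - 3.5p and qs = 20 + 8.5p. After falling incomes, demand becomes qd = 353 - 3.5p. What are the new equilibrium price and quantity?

Original equilibrium: p* = 427/12, q* = 7739/24.
New equilibrium: 353 - 3.5p = 20 + 8.5p, so 333 = 12p and p' = 27.75; q' = 353 − 3.5(27.75) = 255.875.

p' = 27.75, q' = 255.875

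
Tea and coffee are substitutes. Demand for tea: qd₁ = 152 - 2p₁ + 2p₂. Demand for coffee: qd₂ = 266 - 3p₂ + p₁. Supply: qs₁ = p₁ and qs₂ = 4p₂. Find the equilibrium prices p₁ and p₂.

p₁ = 84, p₂ = 50

Market 1: 152 - 2p₁ + 2p₂ = p₁ → 3p₁ - 2p₂ = 152.
Market 2: 7p₂ - p₁ = 266.
Eliminating p₂: 7×(1) + 2×(2) gives 19p₁ = 1596, so p₁ = 84.
Back-substitute into (2): p₂ = (266 + 1×84) / 7 = 50.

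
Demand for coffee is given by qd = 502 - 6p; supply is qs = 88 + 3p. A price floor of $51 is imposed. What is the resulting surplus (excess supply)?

Surplus = 45

Equilibrium price would be p* = 46, so the floor at 51 binds.
At p = 51: qd = 196, qs = 241.
Surplus = 241 − 196 = 45.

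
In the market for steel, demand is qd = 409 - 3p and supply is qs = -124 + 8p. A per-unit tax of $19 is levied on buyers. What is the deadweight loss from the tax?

Deadweight loss = 4332/11

Pre-tax equilibrium: p* = 533/11, q* = 2900/11.
Tax on buyers shifts demand to qd = 409 − 3(p + 19) = 352 - 3p.
352 - 3p = -124 + 8p gives seller price ps = 476/11; buyers pay pb = 476/11 + 19 = 685/11.
New quantity: q = 409 − 3(685/11) = 2444/11.
DWL = ½ × 19 × (2900/11 − 2444/11) = 4332/11.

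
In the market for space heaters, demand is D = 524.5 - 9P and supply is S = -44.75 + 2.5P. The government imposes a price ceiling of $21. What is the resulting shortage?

Shortage = 327.75

Equilibrium price would be P* = 49.5, so the ceiling at 21 binds.
At P = 21: D = 524.5 − 9(21) = 335.5, S = -44.75 + 2.5(21) = 7.75.
Shortage = 335.5 − 7.75 = 327.75.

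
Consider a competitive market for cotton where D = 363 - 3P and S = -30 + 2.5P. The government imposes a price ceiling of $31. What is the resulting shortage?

Shortage = 222.5

Equilibrium price would be P* = 786/11, so the ceiling at 31 binds.
At P = 31: D = 363 − 3(31) = 270, S = -30 + 2.5(31) = 47.5.
Shortage = 270 − 47.5 = 222.5.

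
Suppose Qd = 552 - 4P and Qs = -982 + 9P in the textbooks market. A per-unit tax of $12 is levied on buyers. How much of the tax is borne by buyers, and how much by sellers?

Buyers bear 108/13, sellers bear 48/13

Pre-tax equilibrium: P* = 118, Q* = 80.
Tax on buyers shifts demand to Qd = 552 − 4(P + 12) = 504 - 4P.
504 - 4P = -982 + 9P gives seller price Ps = 1486/13; buyers pay Pb = 1486/13 + 12 = 1642/13.
New quantity: Q = 552 − 4(1642/13) = 608/13.
Buyer burden = 1642/13 − 118 = 108/13; seller burden = 118 − 1486/13 = 48/13.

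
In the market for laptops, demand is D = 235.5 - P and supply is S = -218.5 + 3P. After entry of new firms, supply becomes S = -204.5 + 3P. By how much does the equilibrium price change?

Original equilibrium: P* = 113.5, Q* = 122.
New equilibrium: 235.5 - P = -204.5 + 3P, so 440 = 4P and P' = 110; Q' = 235.5 − 1(110) = 125.5.
Change in price: 110 − 113.5 = -3.5.

ΔP = -3.5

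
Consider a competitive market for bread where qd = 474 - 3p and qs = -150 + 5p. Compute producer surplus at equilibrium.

Producer surplus = 5760

Equilibrium: 474 - 3p = -150 + 5p gives p* = 78, q* = 240.
Supply starts at p = 30 (where qs = 0).
PS = ½(78 − 30)(240) = 5760.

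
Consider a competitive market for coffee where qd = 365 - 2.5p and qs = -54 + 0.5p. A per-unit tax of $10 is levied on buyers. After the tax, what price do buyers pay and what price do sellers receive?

Buyers pay 424/3, sellers receive 394/3

Pre-tax equilibrium: p* = 419/3, q* = 95/6.
Tax on buyers shifts demand to qd = 365 − 2.5(p + 10) = 340 - 2.5p.
340 - 2.5p = -54 + 0.5p gives seller price ps = 394/3; buyers pay pb = 394/3 + 10 = 424/3.
New quantity: q = 365 − 2.5(424/3) = 35/3.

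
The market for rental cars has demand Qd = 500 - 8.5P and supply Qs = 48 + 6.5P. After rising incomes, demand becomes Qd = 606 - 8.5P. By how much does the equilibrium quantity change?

ΔQ = 689/15

Original equilibrium: P* = 452/15, Q* = 3658/15.
New equilibrium: 606 - 8.5P = 48 + 6.5P, so 558 = 15P and P' = 37.2; Q' = 606 − 8.5(37.2) = 289.8.
Change in quantity: 289.8 − 3658/15 = 689/15.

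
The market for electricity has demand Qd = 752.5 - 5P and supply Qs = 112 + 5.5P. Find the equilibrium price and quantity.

Set Qd = Qs: 752.5 - 5P = 112 + 5.5P.
640.5 = 10.5P, so P* = 61.
Q* = 752.5 − 5(61) = 447.5.

P* = 61, Q* = 447.5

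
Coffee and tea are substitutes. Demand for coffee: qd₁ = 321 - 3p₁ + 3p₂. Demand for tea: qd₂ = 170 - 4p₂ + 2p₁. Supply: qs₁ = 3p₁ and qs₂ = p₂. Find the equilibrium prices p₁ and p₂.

Market 1: 321 - 3p₁ + 3p₂ = 3p₁ → 6p₁ - 3p₂ = 321.
Market 2: 5p₂ - 2p₁ = 170.
Eliminating p₂: 5×(1) + 3×(2) gives 24p₁ = 2115, so p₁ = 88.125.
Back-substitute into (2): p₂ = (170 + 2×88.125) / 5 = 69.25.

p₁ = 88.125, p₂ = 69.25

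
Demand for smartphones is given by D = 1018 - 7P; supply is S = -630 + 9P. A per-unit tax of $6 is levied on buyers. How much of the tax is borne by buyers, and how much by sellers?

Buyers bear $3.375, sellers bear $2.625

Pre-tax equilibrium: P* = 103, Q* = 297.
Tax on buyers shifts demand to D = 1018 − 7(P + 6) = 976 - 7P.
976 - 7P = -630 + 9P gives seller price Ps = 100.375; buyers pay Pb = 100.375 + 6 = 106.375.
New quantity: Q = 1018 − 7(106.375) = 273.375.
Buyer burden = 106.375 − 103 = 3.375; seller burden = 103 − 100.375 = 2.625.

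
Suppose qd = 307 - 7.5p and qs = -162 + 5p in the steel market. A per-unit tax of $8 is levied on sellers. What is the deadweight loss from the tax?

Deadweight loss = 96

Pre-tax equilibrium: p* = 37.52, q* = 25.6.
Tax on sellers shifts supply to qs = -162 + 5(p − 8) = -202 + 5p.
307 - 7.5p = -202 + 5p gives buyer price pb = 40.72; sellers receive ps = 40.72 − 8 = 32.72.
New quantity: q = 307 − 7.5(40.72) = 1.6.
DWL = ½ × 8 × (25.6 − 1.6) = 96.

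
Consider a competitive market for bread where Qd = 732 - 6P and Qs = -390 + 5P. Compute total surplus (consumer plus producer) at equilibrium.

Equilibrium: 732 - 6P = -390 + 5P gives P* = 102, Q* = 120.
Demand choke price: P = 122; supply starts at P = 78.
CS = ½(122 − 102)(120) = 1200; PS = ½(102 − 78)(120) = 1440.

Total surplus = 2640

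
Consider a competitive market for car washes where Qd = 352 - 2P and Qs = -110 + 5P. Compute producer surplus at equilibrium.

Equilibrium: 352 - 2P = -110 + 5P gives P* = 66, Q* = 220.
Supply starts at P = 22 (where Qs = 0).
PS = ½(66 − 22)(220) = 4840.

Producer surplus = 4840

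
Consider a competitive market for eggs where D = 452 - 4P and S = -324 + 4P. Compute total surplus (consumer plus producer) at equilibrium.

Total surplus = 1024

Equilibrium: 452 - 4P = -324 + 4P gives P* = 97, Q* = 64.
Demand choke price: P = 113; supply starts at P = 81.
CS = ½(113 − 97)(64) = 512; PS = ½(97 − 81)(64) = 512.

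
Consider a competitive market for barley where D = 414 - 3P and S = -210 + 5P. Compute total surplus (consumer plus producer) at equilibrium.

Equilibrium: 414 - 3P = -210 + 5P gives P* = 78, Q* = 180.
Demand choke price: P = 138; supply starts at P = 42.
CS = ½(138 − 78)(180) = 5400; PS = ½(78 − 42)(180) = 3240.

Total surplus = 8640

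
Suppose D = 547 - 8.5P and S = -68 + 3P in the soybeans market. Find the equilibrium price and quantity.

Set D = S: 547 - 8.5P = -68 + 3P.
615 = 11.5P, so P* = 1230/23.
Q* = 547 − 8.5(1230/23) = 2126/23.

P* = 1230/23, Q* = 2126/23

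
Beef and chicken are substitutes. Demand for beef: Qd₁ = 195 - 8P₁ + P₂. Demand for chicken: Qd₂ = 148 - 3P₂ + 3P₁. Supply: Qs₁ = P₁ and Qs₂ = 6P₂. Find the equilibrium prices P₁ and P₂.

Market 1: 195 - 8P₁ + P₂ = P₁ → 9P₁ - P₂ = 195.
Market 2: 9P₂ - 3P₁ = 148.
Eliminating P₂: 9×(1) + 1×(2) gives 78P₁ = 1903, so P₁ = 1903/78.
Back-substitute into (2): P₂ = (148 + 3×1903/78) / 9 = 639/26.

P₁ = 1903/78, P₂ = 639/26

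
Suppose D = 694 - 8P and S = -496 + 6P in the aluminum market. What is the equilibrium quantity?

Q* = 14

Set D = S: 694 - 8P = -496 + 6P.
1190 = 14P, so P* = 85.
Q* = 694 − 8(85) = 14.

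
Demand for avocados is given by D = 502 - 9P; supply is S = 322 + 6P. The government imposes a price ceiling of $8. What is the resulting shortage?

Equilibrium price would be P* = 12, so the ceiling at 8 binds.
At P = 8: D = 502 − 9(8) = 430, S = 322 + 6(8) = 370.
Shortage = 430 − 370 = 60.

Shortage = 60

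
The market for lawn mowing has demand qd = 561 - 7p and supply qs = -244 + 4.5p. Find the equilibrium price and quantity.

p* = 70, q* = 71

Set qd = qs: 561 - 7p = -244 + 4.5p.
805 = 11.5p, so p* = 70.
q* = 561 − 7(70) = 71.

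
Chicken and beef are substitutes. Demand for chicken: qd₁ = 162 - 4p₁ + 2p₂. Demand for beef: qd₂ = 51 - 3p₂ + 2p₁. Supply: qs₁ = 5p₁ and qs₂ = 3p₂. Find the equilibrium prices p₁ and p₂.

p₁ = 21.48, p₂ = 15.66

Market 1: 162 - 4p₁ + 2p₂ = 5p₁ → 9p₁ - 2p₂ = 162.
Market 2: 6p₂ - 2p₁ = 51.
Eliminating p₂: 6×(1) + 2×(2) gives 50p₁ = 1074, so p₁ = 21.48.
Back-substitute into (2): p₂ = (51 + 2×21.48) / 6 = 15.66.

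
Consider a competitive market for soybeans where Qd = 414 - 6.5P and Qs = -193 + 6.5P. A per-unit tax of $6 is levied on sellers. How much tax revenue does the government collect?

Pre-tax equilibrium: P* = 607/13, Q* = 110.5.
Tax on sellers shifts supply to Qs = -193 + 6.5(P − 6) = -232 + 6.5P.
414 - 6.5P = -232 + 6.5P gives buyer price Pb = 646/13; sellers receive Ps = 646/13 − 6 = 568/13.
New quantity: Q = 414 − 6.5(646/13) = 91.
Revenue = 6 × 91 = 546.

Tax revenue = 546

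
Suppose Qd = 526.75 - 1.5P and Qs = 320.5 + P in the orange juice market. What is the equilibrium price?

P* = 82.5

Set Qd = Qs: 526.75 - 1.5P = 320.5 + P.
206.25 = 2.5P, so P* = 82.5.
Q* = 526.75 − 1.5(82.5) = 403.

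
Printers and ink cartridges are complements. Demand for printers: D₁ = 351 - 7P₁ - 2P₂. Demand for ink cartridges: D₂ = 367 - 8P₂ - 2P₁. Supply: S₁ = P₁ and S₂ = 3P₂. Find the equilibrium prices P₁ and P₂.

P₁ = 3127/84, P₂ = 1117/42

Market 1: 351 - 7P₁ - 2P₂ = P₁ → 8P₁ + 2P₂ = 351.
Market 2: 11P₂ + 2P₁ = 367.
Eliminating P₂: 11×(1) − 2×(2) gives 84P₁ = 3127, so P₁ = 3127/84.
Back-substitute into (2): P₂ = (367 − 2×3127/84) / 11 = 1117/42.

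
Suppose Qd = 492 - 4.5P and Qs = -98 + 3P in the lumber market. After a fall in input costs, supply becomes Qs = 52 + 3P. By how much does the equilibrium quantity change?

ΔQ = 90

Original equilibrium: P* = 236/3, Q* = 138.
New equilibrium: 492 - 4.5P = 52 + 3P, so 440 = 7.5P and P' = 176/3; Q' = 492 − 4.5(176/3) = 228.
Change in quantity: 228 − 138 = 90.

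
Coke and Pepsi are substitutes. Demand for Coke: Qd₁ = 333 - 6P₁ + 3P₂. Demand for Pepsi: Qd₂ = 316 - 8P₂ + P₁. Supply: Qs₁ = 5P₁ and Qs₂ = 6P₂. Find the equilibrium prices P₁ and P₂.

P₁ = 5610/151, P₂ = 3809/151

Market 1: 333 - 6P₁ + 3P₂ = 5P₁ → 11P₁ - 3P₂ = 333.
Market 2: 14P₂ - P₁ = 316.
Eliminating P₂: 14×(1) + 3×(2) gives 151P₁ = 5610, so P₁ = 5610/151.
Back-substitute into (2): P₂ = (316 + 1×5610/151) / 14 = 3809/151.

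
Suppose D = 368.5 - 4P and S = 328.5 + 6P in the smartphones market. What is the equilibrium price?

P* = 4

Set D = S: 368.5 - 4P = 328.5 + 6P.
40 = 10P, so P* = 4.
Q* = 368.5 − 4(4) = 352.5.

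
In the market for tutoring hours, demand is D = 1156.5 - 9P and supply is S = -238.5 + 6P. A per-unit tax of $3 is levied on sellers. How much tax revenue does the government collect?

Tax revenue = 926.1

Pre-tax equilibrium: P* = 93, Q* = 319.5.
Tax on sellers shifts supply to S = -238.5 + 6(P − 3) = -256.5 + 6P.
1156.5 - 9P = -256.5 + 6P gives buyer price Pb = 94.2; sellers receive Ps = 94.2 − 3 = 91.2.
New quantity: Q = 1156.5 − 9(94.2) = 308.7.
Revenue = 3 × 308.7 = 926.1.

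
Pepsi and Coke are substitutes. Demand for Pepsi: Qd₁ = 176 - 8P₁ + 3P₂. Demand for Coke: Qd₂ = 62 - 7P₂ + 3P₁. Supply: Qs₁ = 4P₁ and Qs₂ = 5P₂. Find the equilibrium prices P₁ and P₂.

P₁ = 766/45, P₂ = 424/45

Market 1: 176 - 8P₁ + 3P₂ = 4P₁ → 12P₁ - 3P₂ = 176.
Market 2: 12P₂ - 3P₁ = 62.
Eliminating P₂: 12×(1) + 3×(2) gives 135P₁ = 2298, so P₁ = 766/45.
Back-substitute into (2): P₂ = (62 + 3×766/45) / 12 = 424/45.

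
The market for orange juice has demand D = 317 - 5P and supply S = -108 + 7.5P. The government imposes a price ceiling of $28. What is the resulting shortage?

Equilibrium price would be P* = 34, so the ceiling at 28 binds.
At P = 28: D = 317 − 5(28) = 177, S = -108 + 7.5(28) = 102.
Shortage = 177 − 102 = 75.

Shortage = 75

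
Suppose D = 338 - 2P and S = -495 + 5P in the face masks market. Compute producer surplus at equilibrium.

Equilibrium: 338 - 2P = -495 + 5P gives P* = 119, Q* = 100.
Supply starts at P = 99 (where S = 0).
PS = ½(119 − 99)(100) = 1000.

Producer surplus = 1000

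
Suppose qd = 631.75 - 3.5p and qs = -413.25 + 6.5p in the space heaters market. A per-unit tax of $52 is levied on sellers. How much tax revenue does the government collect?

Pre-tax equilibrium: p* = 104.5, q* = 266.
Tax on sellers shifts supply to qs = -413.25 + 6.5(p − 52) = -751.25 + 6.5p.
631.75 - 3.5p = -751.25 + 6.5p gives buyer price pb = 138.3; sellers receive ps = 138.3 − 52 = 86.3.
New quantity: q = 631.75 − 3.5(138.3) = 147.7.
Revenue = 52 × 147.7 = 7680.4.

Tax revenue = 7680.4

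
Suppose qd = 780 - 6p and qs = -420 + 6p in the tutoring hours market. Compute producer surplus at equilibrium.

Equilibrium: 780 - 6p = -420 + 6p gives p* = 100, q* = 180.
Supply starts at p = 70 (where qs = 0).
PS = ½(100 − 70)(180) = 2700.

Producer surplus = 2700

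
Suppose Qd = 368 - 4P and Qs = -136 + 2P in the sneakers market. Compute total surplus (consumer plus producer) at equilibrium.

Total surplus = 384

Equilibrium: 368 - 4P = -136 + 2P gives P* = 84, Q* = 32.
Demand choke price: P = 92; supply starts at P = 68.
CS = ½(92 − 84)(32) = 128; PS = ½(84 − 68)(32) = 256.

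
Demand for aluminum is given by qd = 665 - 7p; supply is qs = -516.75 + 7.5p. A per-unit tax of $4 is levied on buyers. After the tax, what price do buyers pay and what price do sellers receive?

Buyers pay 4847/58, sellers receive 4615/58

Pre-tax equilibrium: p* = 81.5, q* = 94.5.
Tax on buyers shifts demand to qd = 665 − 7(p + 4) = 637 - 7p.
637 - 7p = -516.75 + 7.5p gives seller price ps = 4615/58; buyers pay pb = 4615/58 + 4 = 4847/58.
New quantity: q = 665 − 7(4847/58) = 4641/58.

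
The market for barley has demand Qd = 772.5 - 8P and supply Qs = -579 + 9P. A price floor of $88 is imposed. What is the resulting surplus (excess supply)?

Surplus = 144.5

Equilibrium price would be P* = 79.5, so the floor at 88 binds.
At P = 88: Qd = 68.5, Qs = 213.
Surplus = 213 − 68.5 = 144.5.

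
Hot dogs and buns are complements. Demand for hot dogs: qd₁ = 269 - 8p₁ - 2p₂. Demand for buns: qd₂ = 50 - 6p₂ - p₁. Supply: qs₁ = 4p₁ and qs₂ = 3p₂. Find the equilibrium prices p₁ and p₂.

p₁ = 2321/106, p₂ = 331/106

Market 1: 269 - 8p₁ - 2p₂ = 4p₁ → 12p₁ + 2p₂ = 269.
Market 2: 9p₂ + p₁ = 50.
Eliminating p₂: 9×(1) − 2×(2) gives 106p₁ = 2321, so p₁ = 2321/106.
Back-substitute into (2): p₂ = (50 − 1×2321/106) / 9 = 331/106.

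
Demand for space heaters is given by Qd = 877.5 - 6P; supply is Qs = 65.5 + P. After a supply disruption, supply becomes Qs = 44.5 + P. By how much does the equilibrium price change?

ΔP = 3

Original equilibrium: P* = 116, Q* = 181.5.
New equilibrium: 877.5 - 6P = 44.5 + P, so 833 = 7P and P' = 119; Q' = 877.5 − 6(119) = 163.5.
Change in price: 119 − 116 = 3.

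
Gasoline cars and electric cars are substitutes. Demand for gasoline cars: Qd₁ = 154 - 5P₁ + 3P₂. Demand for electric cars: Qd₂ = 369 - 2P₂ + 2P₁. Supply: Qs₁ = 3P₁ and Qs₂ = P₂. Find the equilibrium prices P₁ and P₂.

P₁ = 523/6, P₂ = 1630/9

Market 1: 154 - 5P₁ + 3P₂ = 3P₁ → 8P₁ - 3P₂ = 154.
Market 2: 3P₂ - 2P₁ = 369.
Eliminating P₂: 3×(1) + 3×(2) gives 18P₁ = 1569, so P₁ = 523/6.
Back-substitute into (2): P₂ = (369 + 2×523/6) / 3 = 1630/9.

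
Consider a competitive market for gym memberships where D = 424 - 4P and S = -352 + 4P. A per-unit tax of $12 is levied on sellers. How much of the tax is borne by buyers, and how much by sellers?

Buyers bear $6, sellers bear $6

Pre-tax equilibrium: P* = 97, Q* = 36.
Tax on sellers shifts supply to S = -352 + 4(P − 12) = -400 + 4P.
424 - 4P = -400 + 4P gives buyer price Pb = 103; sellers receive Ps = 103 − 12 = 91.
New quantity: Q = 424 − 4(103) = 12.
Buyer burden = 103 − 97 = 6; seller burden = 97 − 91 = 6.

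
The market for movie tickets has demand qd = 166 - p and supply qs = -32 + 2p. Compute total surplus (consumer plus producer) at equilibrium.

Total surplus = 7500

Equilibrium: 166 - p = -32 + 2p gives p* = 66, q* = 100.
Demand choke price: p = 166; supply starts at p = 16.
CS = ½(166 − 66)(100) = 5000; PS = ½(66 − 16)(100) = 2500.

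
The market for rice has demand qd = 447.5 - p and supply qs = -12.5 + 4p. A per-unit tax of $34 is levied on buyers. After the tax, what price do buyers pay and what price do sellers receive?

Pre-tax equilibrium: p* = 92, q* = 355.5.
Tax on buyers shifts demand to qd = 447.5 − 1(p + 34) = 413.5 - p.
413.5 - p = -12.5 + 4p gives seller price ps = 85.2; buyers pay pb = 85.2 + 34 = 119.2.
New quantity: q = 447.5 − 1(119.2) = 328.3.

Buyers pay $119.2, sellers receive $85.2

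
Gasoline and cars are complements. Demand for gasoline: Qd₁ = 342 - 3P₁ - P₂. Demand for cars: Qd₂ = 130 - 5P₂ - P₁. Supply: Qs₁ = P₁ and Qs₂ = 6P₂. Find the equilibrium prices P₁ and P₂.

Market 1: 342 - 3P₁ - P₂ = P₁ → 4P₁ + P₂ = 342.
Market 2: 11P₂ + P₁ = 130.
Eliminating P₂: 11×(1) − 1×(2) gives 43P₁ = 3632, so P₁ = 3632/43.
Back-substitute into (2): P₂ = (130 − 1×3632/43) / 11 = 178/43.

P₁ = 3632/43, P₂ = 178/43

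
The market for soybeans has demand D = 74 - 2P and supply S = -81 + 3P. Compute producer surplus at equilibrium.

Producer surplus = 24

Equilibrium: 74 - 2P = -81 + 3P gives P* = 31, Q* = 12.
Supply starts at P = 27 (where S = 0).
PS = ½(31 − 27)(12) = 24.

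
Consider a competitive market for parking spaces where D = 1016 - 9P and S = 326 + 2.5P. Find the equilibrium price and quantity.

Set D = S: 1016 - 9P = 326 + 2.5P.
690 = 11.5P, so P* = 60.
Q* = 1016 − 9(60) = 476.

P* = 60, Q* = 476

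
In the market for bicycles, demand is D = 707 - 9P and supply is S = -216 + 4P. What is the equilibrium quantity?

Q* = 68

Set D = S: 707 - 9P = -216 + 4P.
923 = 13P, so P* = 71.
Q* = 707 − 9(71) = 68.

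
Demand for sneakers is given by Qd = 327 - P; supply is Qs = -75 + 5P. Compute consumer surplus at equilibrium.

Equilibrium: 327 - P = -75 + 5P gives P* = 67, Q* = 260.
Demand choke price (Qd = 0): P = 327.
CS = ½(327 − 67)(260) = 33800.

Consumer surplus = 33800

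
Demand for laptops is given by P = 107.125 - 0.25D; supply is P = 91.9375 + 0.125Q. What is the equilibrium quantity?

Set the two price expressions equal: 107.125 - 0.25Q = 91.9375 + 0.125Q.
15.1875 = 0.375Q, so Q* = 40.5.
P* = 107.125 − (0.25)(40.5) = 97.

Q* = 40.5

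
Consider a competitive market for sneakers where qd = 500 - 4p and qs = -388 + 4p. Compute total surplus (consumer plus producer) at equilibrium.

Total surplus = 784

Equilibrium: 500 - 4p = -388 + 4p gives p* = 111, q* = 56.
Demand choke price: p = 125; supply starts at p = 97.
CS = ½(125 − 111)(56) = 392; PS = ½(111 − 97)(56) = 392.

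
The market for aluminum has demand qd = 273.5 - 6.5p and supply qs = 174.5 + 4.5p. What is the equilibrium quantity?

q* = 215

Set qd = qs: 273.5 - 6.5p = 174.5 + 4.5p.
99 = 11p, so p* = 9.
q* = 273.5 − 6.5(9) = 215.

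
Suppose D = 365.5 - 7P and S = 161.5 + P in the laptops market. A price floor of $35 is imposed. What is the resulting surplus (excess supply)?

Equilibrium price would be P* = 25.5, so the floor at 35 binds.
At P = 35: D = 120.5, S = 196.5.
Surplus = 196.5 − 120.5 = 76.

Surplus = 76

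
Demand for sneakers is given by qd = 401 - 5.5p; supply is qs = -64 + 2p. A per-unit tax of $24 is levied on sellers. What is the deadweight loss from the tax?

Deadweight loss = 422.4

Pre-tax equilibrium: p* = 62, q* = 60.
Tax on sellers shifts supply to qs = -64 + 2(p − 24) = -112 + 2p.
401 - 5.5p = -112 + 2p gives buyer price pb = 68.4; sellers receive ps = 68.4 − 24 = 44.4.
New quantity: q = 401 − 5.5(68.4) = 24.8.
DWL = ½ × 24 × (60 − 24.8) = 422.4.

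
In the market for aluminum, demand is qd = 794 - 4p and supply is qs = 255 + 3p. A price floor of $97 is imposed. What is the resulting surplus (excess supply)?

Equilibrium price would be p* = 77, so the floor at 97 binds.
At p = 97: qd = 406, qs = 546.
Surplus = 546 − 406 = 140.

Surplus = 140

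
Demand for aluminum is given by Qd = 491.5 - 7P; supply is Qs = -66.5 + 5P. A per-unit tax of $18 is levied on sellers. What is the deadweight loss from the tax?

Deadweight loss = 472.5

Pre-tax equilibrium: P* = 46.5, Q* = 166.
Tax on sellers shifts supply to Qs = -66.5 + 5(P − 18) = -156.5 + 5P.
491.5 - 7P = -156.5 + 5P gives buyer price Pb = 54; sellers receive Ps = 54 − 18 = 36.
New quantity: Q = 491.5 − 7(54) = 113.5.
DWL = ½ × 18 × (166 − 113.5) = 472.5.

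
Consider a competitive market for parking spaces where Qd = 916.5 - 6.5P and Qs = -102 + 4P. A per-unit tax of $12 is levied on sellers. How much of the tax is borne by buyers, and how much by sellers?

Pre-tax equilibrium: P* = 97, Q* = 286.
Tax on sellers shifts supply to Qs = -102 + 4(P − 12) = -150 + 4P.
916.5 - 6.5P = -150 + 4P gives buyer price Pb = 711/7; sellers receive Ps = 711/7 − 12 = 627/7.
New quantity: Q = 916.5 − 6.5(711/7) = 1794/7.
Buyer burden = 711/7 − 97 = 32/7; seller burden = 97 − 627/7 = 52/7.

Buyers bear 32/7, sellers bear 52/7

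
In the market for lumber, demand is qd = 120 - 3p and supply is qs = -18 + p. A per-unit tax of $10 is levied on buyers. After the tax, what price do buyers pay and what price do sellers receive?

Buyers pay $37, sellers receive $27

Pre-tax equilibrium: p* = 34.5, q* = 16.5.
Tax on buyers shifts demand to qd = 120 − 3(p + 10) = 90 - 3p.
90 - 3p = -18 + p gives seller price ps = 27; buyers pay pb = 27 + 10 = 37.
New quantity: q = 120 − 3(37) = 9.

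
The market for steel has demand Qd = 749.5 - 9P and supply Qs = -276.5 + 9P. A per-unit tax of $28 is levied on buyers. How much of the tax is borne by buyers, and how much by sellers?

Buyers bear $14, sellers bear $14

Pre-tax equilibrium: P* = 57, Q* = 236.5.
Tax on buyers shifts demand to Qd = 749.5 − 9(P + 28) = 497.5 - 9P.
497.5 - 9P = -276.5 + 9P gives seller price Ps = 43; buyers pay Pb = 43 + 28 = 71.
New quantity: Q = 749.5 − 9(71) = 110.5.
Buyer burden = 71 − 57 = 14; seller burden = 57 − 43 = 14.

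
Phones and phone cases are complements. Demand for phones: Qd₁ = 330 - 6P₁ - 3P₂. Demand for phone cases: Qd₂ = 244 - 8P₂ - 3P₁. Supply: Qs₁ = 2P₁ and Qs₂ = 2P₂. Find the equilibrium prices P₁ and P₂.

Market 1: 330 - 6P₁ - 3P₂ = 2P₁ → 8P₁ + 3P₂ = 330.
Market 2: 10P₂ + 3P₁ = 244.
Eliminating P₂: 10×(1) − 3×(2) gives 71P₁ = 2568, so P₁ = 2568/71.
Back-substitute into (2): P₂ = (244 − 3×2568/71) / 10 = 962/71.

P₁ = 2568/71, P₂ = 962/71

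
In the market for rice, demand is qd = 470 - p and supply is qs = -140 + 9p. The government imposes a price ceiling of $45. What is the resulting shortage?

Shortage = 160

Equilibrium price would be p* = 61, so the ceiling at 45 binds.
At p = 45: qd = 470 − 1(45) = 425, qs = -140 + 9(45) = 265.
Shortage = 425 − 265 = 160.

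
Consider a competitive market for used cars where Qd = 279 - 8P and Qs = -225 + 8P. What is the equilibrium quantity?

Q* = 27

Set Qd = Qs: 279 - 8P = -225 + 8P.
504 = 16P, so P* = 31.5.
Q* = 279 − 8(31.5) = 27.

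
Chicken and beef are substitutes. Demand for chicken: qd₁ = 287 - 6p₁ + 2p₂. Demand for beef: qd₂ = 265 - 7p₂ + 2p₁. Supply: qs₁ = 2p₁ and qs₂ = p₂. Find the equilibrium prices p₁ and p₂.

Market 1: 287 - 6p₁ + 2p₂ = 2p₁ → 8p₁ - 2p₂ = 287.
Market 2: 8p₂ - 2p₁ = 265.
Eliminating p₂: 8×(1) + 2×(2) gives 60p₁ = 2826, so p₁ = 47.1.
Back-substitute into (2): p₂ = (265 + 2×47.1) / 8 = 44.9.

p₁ = 47.1, p₂ = 44.9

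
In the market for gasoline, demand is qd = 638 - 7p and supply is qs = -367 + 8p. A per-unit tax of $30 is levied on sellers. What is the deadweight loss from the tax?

Deadweight loss = 1680

Pre-tax equilibrium: p* = 67, q* = 169.
Tax on sellers shifts supply to qs = -367 + 8(p − 30) = -607 + 8p.
638 - 7p = -607 + 8p gives buyer price pb = 83; sellers receive ps = 83 − 30 = 53.
New quantity: q = 638 − 7(83) = 57.
DWL = ½ × 30 × (169 − 57) = 1680.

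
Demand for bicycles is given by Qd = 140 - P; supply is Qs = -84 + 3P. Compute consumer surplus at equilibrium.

Equilibrium: 140 - P = -84 + 3P gives P* = 56, Q* = 84.
Demand choke price (Qd = 0): P = 140.
CS = ½(140 − 56)(84) = 3528.

Consumer surplus = 3528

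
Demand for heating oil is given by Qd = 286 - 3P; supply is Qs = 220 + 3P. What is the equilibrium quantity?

Set Qd = Qs: 286 - 3P = 220 + 3P.
66 = 6P, so P* = 11.
Q* = 286 − 3(11) = 253.

Q* = 253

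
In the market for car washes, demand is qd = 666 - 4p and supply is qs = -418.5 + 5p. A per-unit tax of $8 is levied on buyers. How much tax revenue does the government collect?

Pre-tax equilibrium: p* = 120.5, q* = 184.
Tax on buyers shifts demand to qd = 666 − 4(p + 8) = 634 - 4p.
634 - 4p = -418.5 + 5p gives seller price ps = 2105/18; buyers pay pb = 2105/18 + 8 = 2249/18.
New quantity: q = 666 − 4(2249/18) = 1496/9.
Revenue = 8 × 1496/9 = 11968/9.

Tax revenue = 11968/9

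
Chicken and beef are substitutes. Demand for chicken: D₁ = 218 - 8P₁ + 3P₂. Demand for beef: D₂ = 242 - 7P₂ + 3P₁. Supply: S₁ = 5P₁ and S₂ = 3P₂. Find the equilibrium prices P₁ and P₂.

P₁ = 2906/121, P₂ = 3800/121

Market 1: 218 - 8P₁ + 3P₂ = 5P₁ → 13P₁ - 3P₂ = 218.
Market 2: 10P₂ - 3P₁ = 242.
Eliminating P₂: 10×(1) + 3×(2) gives 121P₁ = 2906, so P₁ = 2906/121.
Back-substitute into (2): P₂ = (242 + 3×2906/121) / 10 = 3800/121.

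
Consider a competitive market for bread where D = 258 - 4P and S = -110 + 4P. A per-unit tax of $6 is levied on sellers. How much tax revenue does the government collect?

Tax revenue = 372

Pre-tax equilibrium: P* = 46, Q* = 74.
Tax on sellers shifts supply to S = -110 + 4(P − 6) = -134 + 4P.
258 - 4P = -134 + 4P gives buyer price Pb = 49; sellers receive Ps = 49 − 6 = 43.
New quantity: Q = 258 − 4(49) = 62.
Revenue = 6 × 62 = 372.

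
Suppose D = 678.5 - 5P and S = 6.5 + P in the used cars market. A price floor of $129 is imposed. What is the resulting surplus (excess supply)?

Surplus = 102

Equilibrium price would be P* = 112, so the floor at 129 binds.
At P = 129: D = 33.5, S = 135.5.
Surplus = 135.5 − 33.5 = 102.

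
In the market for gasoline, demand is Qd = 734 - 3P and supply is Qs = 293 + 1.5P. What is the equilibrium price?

P* = 98

Set Qd = Qs: 734 - 3P = 293 + 1.5P.
441 = 4.5P, so P* = 98.
Q* = 734 − 3(98) = 440.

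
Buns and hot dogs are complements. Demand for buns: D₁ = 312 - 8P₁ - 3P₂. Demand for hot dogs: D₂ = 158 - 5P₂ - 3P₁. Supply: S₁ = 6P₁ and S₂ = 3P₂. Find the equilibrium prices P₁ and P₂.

Market 1: 312 - 8P₁ - 3P₂ = 6P₁ → 14P₁ + 3P₂ = 312.
Market 2: 8P₂ + 3P₁ = 158.
Eliminating P₂: 8×(1) − 3×(2) gives 103P₁ = 2022, so P₁ = 2022/103.
Back-substitute into (2): P₂ = (158 − 3×2022/103) / 8 = 1276/103.

P₁ = 2022/103, P₂ = 1276/103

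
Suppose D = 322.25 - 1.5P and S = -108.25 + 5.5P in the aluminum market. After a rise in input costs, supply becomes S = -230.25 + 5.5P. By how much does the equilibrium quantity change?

ΔQ = -183/7

Original equilibrium: P* = 61.5, Q* = 230.
New equilibrium: 322.25 - 1.5P = -230.25 + 5.5P, so 552.5 = 7P and P' = 1105/14; Q' = 322.25 − 1.5(1105/14) = 1427/7.
Change in quantity: 1427/7 − 230 = -183/7.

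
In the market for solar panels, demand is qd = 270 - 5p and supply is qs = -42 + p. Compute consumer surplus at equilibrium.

Equilibrium: 270 - 5p = -42 + p gives p* = 52, q* = 10.
Demand choke price (qd = 0): p = 54.
CS = ½(54 − 52)(10) = 10.

Consumer surplus = 10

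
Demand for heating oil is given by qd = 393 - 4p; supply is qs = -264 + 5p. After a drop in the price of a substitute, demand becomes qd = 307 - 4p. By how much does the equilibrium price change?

Δp = -86/9

Original equilibrium: p* = 73, q* = 101.
New equilibrium: 307 - 4p = -264 + 5p, so 571 = 9p and p' = 571/9; q' = 307 − 4(571/9) = 479/9.
Change in price: 571/9 − 73 = -86/9.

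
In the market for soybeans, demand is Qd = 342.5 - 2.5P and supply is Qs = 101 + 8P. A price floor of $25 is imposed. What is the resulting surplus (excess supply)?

Equilibrium price would be P* = 23, so the floor at 25 binds.
At P = 25: Qd = 280, Qs = 301.
Surplus = 301 − 280 = 21.

Surplus = 21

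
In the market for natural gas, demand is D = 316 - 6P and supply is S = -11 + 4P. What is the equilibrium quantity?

Set D = S: 316 - 6P = -11 + 4P.
327 = 10P, so P* = 32.7.
Q* = 316 − 6(32.7) = 119.8.

Q* = 119.8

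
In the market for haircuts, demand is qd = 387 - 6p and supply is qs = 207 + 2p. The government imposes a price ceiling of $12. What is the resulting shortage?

Equilibrium price would be p* = 22.5, so the ceiling at 12 binds.
At p = 12: qd = 387 − 6(12) = 315, qs = 207 + 2(12) = 231.
Shortage = 315 − 231 = 84.

Shortage = 84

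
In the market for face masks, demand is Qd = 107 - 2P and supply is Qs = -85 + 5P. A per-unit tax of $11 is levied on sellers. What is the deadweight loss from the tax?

Deadweight loss = 605/7

Pre-tax equilibrium: P* = 192/7, Q* = 365/7.
Tax on sellers shifts supply to Qs = -85 + 5(P − 11) = -140 + 5P.
107 - 2P = -140 + 5P gives buyer price Pb = 247/7; sellers receive Ps = 247/7 − 11 = 170/7.
New quantity: Q = 107 − 2(247/7) = 255/7.
DWL = ½ × 11 × (365/7 − 255/7) = 605/7.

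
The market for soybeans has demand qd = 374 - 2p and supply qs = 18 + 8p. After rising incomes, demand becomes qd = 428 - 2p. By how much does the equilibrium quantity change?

Original equilibrium: p* = 35.6, q* = 302.8.
New equilibrium: 428 - 2p = 18 + 8p, so 410 = 10p and p' = 41; q' = 428 − 2(41) = 346.
Change in quantity: 346 − 302.8 = 43.2.

Δq = 43.2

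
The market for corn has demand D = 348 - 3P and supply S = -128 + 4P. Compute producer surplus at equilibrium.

Producer surplus = 2592

Equilibrium: 348 - 3P = -128 + 4P gives P* = 68, Q* = 144.
Supply starts at P = 32 (where S = 0).
PS = ½(68 − 32)(144) = 2592.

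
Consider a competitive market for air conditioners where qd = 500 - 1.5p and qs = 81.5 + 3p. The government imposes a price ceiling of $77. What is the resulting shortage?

Equilibrium price would be p* = 93, so the ceiling at 77 binds.
At p = 77: qd = 500 − 1.5(77) = 384.5, qs = 81.5 + 3(77) = 312.5.
Shortage = 384.5 − 312.5 = 72.

Shortage = 72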